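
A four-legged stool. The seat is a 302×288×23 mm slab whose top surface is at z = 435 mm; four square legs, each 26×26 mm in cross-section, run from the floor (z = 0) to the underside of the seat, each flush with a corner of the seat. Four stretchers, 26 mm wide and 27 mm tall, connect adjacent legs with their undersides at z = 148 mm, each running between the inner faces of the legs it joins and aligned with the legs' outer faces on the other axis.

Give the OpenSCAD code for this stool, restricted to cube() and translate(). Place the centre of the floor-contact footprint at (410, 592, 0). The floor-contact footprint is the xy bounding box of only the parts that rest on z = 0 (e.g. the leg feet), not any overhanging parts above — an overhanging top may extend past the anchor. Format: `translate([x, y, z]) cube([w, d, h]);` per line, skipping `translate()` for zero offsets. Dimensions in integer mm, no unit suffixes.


// leg_h = 435 - 23 = 412
// stretcher span = 302 - 2*26 = 250
translate([259, 448, 412]) cube([302, 288, 23]);
translate([259, 448, 0]) cube([26, 26, 412]);
translate([535, 448, 0]) cube([26, 26, 412]);
translate([259, 710, 0]) cube([26, 26, 412]);
translate([535, 710, 0]) cube([26, 26, 412]);
translate([285, 448, 148]) cube([250, 26, 27]);
translate([285, 710, 148]) cube([250, 26, 27]);
translate([259, 474, 148]) cube([26, 236, 27]);
translate([535, 474, 148]) cube([26, 236, 27]);


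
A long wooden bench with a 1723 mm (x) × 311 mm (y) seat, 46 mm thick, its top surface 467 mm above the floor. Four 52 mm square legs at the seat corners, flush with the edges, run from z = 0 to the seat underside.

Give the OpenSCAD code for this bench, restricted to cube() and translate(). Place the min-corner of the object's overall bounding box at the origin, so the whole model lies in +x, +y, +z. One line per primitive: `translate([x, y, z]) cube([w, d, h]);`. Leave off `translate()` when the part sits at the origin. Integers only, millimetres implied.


translate([0, 0, 421]) cube([1723, 311, 46]);
cube([52, 52, 421]);
translate([0, 259, 0]) cube([52, 52, 421]);
translate([1671, 0, 0]) cube([52, 52, 421]);
translate([1671, 259, 0]) cube([52, 52, 421]);


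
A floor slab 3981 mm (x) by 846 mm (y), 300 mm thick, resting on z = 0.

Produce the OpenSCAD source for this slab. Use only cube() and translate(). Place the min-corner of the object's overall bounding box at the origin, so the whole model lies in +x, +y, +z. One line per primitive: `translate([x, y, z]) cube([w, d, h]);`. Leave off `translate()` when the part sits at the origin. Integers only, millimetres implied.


cube([3981, 846, 300]);


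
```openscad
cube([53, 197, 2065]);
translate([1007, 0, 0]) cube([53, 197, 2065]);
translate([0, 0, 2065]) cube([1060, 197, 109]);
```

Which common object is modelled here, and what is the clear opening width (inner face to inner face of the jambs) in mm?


A door frame. The clear opening width is 954 mm.

Two 2065 mm tall posts with a header on top — a door frame. The left jamb is 53 mm wide at x = 0; the right jamb starts at x = 1007. The clear opening is 1007 − 53 = 954 mm.


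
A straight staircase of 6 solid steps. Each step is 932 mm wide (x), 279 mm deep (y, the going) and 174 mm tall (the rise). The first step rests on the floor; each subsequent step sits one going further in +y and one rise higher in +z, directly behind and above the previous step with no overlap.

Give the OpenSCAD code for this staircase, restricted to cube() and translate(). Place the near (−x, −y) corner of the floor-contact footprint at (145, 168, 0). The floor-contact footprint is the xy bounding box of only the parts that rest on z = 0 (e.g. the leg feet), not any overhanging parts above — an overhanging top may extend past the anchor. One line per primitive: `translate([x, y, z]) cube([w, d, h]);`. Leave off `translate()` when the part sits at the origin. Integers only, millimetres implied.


translate([145, 168, 0]) cube([932, 279, 174]);
translate([145, 447, 174]) cube([932, 279, 174]);
translate([145, 726, 348]) cube([932, 279, 174]);
translate([145, 1005, 522]) cube([932, 279, 174]);
translate([145, 1284, 696]) cube([932, 279, 174]);
translate([145, 1563, 870]) cube([932, 279, 174]);


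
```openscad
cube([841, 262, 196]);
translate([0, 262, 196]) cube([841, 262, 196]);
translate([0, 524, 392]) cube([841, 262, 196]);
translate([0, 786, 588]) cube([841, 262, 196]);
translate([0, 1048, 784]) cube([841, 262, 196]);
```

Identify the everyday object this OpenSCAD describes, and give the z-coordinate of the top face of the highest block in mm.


A staircase. The total rise is 980 mm.

5 identical blocks, each offset up and back from the previous — a staircase. Each step is 196 mm tall and there are 5 of them, so the total rise is 5 × 196 = 980 mm.


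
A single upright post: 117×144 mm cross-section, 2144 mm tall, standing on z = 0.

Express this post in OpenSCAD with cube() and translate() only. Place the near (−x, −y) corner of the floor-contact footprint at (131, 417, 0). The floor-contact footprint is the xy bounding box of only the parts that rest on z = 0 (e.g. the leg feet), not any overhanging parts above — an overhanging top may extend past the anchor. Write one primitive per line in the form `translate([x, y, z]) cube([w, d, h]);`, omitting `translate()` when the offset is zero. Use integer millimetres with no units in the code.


translate([131, 417, 0]) cube([117, 144, 2144]);


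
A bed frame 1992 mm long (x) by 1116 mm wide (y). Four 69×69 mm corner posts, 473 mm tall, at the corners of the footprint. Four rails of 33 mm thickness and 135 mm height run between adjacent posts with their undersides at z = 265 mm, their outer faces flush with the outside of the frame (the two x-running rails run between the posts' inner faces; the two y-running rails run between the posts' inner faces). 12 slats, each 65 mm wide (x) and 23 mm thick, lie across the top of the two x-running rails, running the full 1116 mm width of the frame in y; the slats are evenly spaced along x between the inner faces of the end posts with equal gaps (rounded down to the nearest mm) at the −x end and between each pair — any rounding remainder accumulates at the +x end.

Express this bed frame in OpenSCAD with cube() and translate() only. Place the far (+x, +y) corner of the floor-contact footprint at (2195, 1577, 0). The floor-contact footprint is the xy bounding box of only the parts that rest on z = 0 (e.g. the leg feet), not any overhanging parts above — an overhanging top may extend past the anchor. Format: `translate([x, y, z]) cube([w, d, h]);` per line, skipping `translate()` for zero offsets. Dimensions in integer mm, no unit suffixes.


translate([203, 461, 0]) cube([69, 69, 473]);
translate([203, 1508, 0]) cube([69, 69, 473]);
translate([2126, 461, 0]) cube([69, 69, 473]);
translate([2126, 1508, 0]) cube([69, 69, 473]);
translate([272, 461, 265]) cube([1854, 33, 135]);
translate([272, 1544, 265]) cube([1854, 33, 135]);
translate([203, 530, 265]) cube([33, 978, 135]);
translate([2162, 530, 265]) cube([33, 978, 135]);
translate([354, 461, 400]) cube([65, 1116, 23]);
translate([501, 461, 400]) cube([65, 1116, 23]);
translate([648, 461, 400]) cube([65, 1116, 23]);
translate([795, 461, 400]) cube([65, 1116, 23]);
translate([942, 461, 400]) cube([65, 1116, 23]);
translate([1089, 461, 400]) cube([65, 1116, 23]);
translate([1236, 461, 400]) cube([65, 1116, 23]);
translate([1383, 461, 400]) cube([65, 1116, 23]);
translate([1530, 461, 400]) cube([65, 1116, 23]);
translate([1677, 461, 400]) cube([65, 1116, 23]);
translate([1824, 461, 400]) cube([65, 1116, 23]);
translate([1971, 461, 400]) cube([65, 1116, 23]);


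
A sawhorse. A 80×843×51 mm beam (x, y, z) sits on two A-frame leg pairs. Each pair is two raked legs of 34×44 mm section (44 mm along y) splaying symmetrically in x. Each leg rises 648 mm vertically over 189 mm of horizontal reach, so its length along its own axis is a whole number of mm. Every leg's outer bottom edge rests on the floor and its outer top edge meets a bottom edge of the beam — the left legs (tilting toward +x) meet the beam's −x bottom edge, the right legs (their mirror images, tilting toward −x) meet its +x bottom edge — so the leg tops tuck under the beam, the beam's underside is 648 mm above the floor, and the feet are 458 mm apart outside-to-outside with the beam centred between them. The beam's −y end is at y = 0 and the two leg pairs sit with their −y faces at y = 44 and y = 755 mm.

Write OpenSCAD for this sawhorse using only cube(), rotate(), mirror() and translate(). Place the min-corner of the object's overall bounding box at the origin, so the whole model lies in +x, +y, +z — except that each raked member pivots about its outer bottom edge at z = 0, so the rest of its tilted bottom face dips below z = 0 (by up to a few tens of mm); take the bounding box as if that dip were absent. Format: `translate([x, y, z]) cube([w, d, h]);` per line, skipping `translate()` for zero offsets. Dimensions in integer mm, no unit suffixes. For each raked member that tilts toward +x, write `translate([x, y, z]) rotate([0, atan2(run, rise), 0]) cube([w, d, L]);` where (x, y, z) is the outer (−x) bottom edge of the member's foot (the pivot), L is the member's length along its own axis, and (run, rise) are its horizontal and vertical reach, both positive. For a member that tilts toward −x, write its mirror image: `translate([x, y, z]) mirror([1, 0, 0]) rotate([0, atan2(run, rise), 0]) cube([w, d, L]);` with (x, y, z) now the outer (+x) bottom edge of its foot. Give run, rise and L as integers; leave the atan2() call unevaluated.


translate([189, 0, 648]) cube([80, 843, 51]);
translate([0, 44, 0]) rotate([0, atan2(189, 648), 0]) cube([34, 44, 675]);
translate([458, 44, 0]) mirror([1, 0, 0]) rotate([0, atan2(189, 648), 0]) cube([34, 44, 675]);
translate([0, 755, 0]) rotate([0, atan2(189, 648), 0]) cube([34, 44, 675]);
translate([458, 755, 0]) mirror([1, 0, 0]) rotate([0, atan2(189, 648), 0]) cube([34, 44, 675]);


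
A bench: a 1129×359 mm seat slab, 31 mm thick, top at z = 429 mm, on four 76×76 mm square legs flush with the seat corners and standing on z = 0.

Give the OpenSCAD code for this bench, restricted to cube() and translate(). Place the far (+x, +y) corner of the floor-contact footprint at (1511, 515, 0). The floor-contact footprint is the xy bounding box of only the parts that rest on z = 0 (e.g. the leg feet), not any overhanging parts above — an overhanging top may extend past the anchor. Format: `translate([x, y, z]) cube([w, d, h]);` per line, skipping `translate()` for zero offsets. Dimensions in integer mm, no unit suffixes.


// leg_h = 429 − 31 = 398
translate([382, 156, 398]) cube([1129, 359, 31]);
translate([382, 156, 0]) cube([76, 76, 398]);
translate([382, 439, 0]) cube([76, 76, 398]);
translate([1435, 156, 0]) cube([76, 76, 398]);
translate([1435, 439, 0]) cube([76, 76, 398]);


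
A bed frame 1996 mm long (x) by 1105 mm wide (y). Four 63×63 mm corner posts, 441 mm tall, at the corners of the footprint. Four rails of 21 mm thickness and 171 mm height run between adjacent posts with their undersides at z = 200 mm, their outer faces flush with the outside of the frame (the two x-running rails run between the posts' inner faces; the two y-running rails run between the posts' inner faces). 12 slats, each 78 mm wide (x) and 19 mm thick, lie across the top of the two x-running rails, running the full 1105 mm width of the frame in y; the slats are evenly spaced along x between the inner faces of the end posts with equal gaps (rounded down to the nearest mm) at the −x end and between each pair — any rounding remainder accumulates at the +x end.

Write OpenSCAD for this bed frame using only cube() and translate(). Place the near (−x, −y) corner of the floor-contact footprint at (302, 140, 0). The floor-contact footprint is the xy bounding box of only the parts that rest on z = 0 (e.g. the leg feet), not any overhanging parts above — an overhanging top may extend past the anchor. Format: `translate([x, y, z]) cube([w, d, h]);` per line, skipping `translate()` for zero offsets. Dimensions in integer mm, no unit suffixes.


translate([302, 140, 0]) cube([63, 63, 441]);
translate([302, 1182, 0]) cube([63, 63, 441]);
translate([2235, 140, 0]) cube([63, 63, 441]);
translate([2235, 1182, 0]) cube([63, 63, 441]);
translate([365, 140, 200]) cube([1870, 21, 171]);
translate([365, 1224, 200]) cube([1870, 21, 171]);
translate([302, 203, 200]) cube([21, 979, 171]);
translate([2277, 203, 200]) cube([21, 979, 171]);
translate([436, 140, 371]) cube([78, 1105, 19]);
translate([585, 140, 371]) cube([78, 1105, 19]);
translate([734, 140, 371]) cube([78, 1105, 19]);
translate([883, 140, 371]) cube([78, 1105, 19]);
translate([1032, 140, 371]) cube([78, 1105, 19]);
translate([1181, 140, 371]) cube([78, 1105, 19]);
translate([1330, 140, 371]) cube([78, 1105, 19]);
translate([1479, 140, 371]) cube([78, 1105, 19]);
translate([1628, 140, 371]) cube([78, 1105, 19]);
translate([1777, 140, 371]) cube([78, 1105, 19]);
translate([1926, 140, 371]) cube([78, 1105, 19]);
translate([2075, 140, 371]) cube([78, 1105, 19]);


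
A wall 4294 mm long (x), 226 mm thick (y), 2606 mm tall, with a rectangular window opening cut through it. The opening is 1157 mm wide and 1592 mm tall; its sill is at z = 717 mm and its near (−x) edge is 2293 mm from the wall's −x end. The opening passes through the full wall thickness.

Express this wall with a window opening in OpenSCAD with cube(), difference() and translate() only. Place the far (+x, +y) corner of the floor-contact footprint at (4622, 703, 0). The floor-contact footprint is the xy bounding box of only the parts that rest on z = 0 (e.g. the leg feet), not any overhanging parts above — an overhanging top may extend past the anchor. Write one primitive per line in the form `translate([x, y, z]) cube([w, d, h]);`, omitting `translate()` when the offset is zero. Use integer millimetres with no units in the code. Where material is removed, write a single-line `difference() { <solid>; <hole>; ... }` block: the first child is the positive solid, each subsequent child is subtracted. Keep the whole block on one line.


difference() { translate([328, 477, 0]) cube([4294, 226, 2606]); translate([2621, 477, 717]) cube([1157, 226, 1592]); }


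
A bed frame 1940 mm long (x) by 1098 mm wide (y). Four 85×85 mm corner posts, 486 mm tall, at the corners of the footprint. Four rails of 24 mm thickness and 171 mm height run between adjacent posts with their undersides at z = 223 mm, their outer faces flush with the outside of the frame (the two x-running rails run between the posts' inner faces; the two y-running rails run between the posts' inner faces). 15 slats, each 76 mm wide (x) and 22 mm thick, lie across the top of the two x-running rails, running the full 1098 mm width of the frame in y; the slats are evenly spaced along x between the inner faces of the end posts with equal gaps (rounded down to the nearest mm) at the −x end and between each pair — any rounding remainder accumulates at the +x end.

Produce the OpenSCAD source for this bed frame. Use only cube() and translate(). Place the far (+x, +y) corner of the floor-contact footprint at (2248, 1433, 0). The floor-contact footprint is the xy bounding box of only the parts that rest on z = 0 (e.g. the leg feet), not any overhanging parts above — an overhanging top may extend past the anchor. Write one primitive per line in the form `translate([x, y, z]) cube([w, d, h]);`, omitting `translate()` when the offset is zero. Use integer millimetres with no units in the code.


translate([308, 335, 0]) cube([85, 85, 486]);
translate([308, 1348, 0]) cube([85, 85, 486]);
translate([2163, 335, 0]) cube([85, 85, 486]);
translate([2163, 1348, 0]) cube([85, 85, 486]);
translate([393, 335, 223]) cube([1770, 24, 171]);
translate([393, 1409, 223]) cube([1770, 24, 171]);
translate([308, 420, 223]) cube([24, 928, 171]);
translate([2224, 420, 223]) cube([24, 928, 171]);
translate([432, 335, 394]) cube([76, 1098, 22]);
translate([547, 335, 394]) cube([76, 1098, 22]);
translate([662, 335, 394]) cube([76, 1098, 22]);
translate([777, 335, 394]) cube([76, 1098, 22]);
translate([892, 335, 394]) cube([76, 1098, 22]);
translate([1007, 335, 394]) cube([76, 1098, 22]);
translate([1122, 335, 394]) cube([76, 1098, 22]);
translate([1237, 335, 394]) cube([76, 1098, 22]);
translate([1352, 335, 394]) cube([76, 1098, 22]);
translate([1467, 335, 394]) cube([76, 1098, 22]);
translate([1582, 335, 394]) cube([76, 1098, 22]);
translate([1697, 335, 394]) cube([76, 1098, 22]);
translate([1812, 335, 394]) cube([76, 1098, 22]);
translate([1927, 335, 394]) cube([76, 1098, 22]);
translate([2042, 335, 394]) cube([76, 1098, 22]);


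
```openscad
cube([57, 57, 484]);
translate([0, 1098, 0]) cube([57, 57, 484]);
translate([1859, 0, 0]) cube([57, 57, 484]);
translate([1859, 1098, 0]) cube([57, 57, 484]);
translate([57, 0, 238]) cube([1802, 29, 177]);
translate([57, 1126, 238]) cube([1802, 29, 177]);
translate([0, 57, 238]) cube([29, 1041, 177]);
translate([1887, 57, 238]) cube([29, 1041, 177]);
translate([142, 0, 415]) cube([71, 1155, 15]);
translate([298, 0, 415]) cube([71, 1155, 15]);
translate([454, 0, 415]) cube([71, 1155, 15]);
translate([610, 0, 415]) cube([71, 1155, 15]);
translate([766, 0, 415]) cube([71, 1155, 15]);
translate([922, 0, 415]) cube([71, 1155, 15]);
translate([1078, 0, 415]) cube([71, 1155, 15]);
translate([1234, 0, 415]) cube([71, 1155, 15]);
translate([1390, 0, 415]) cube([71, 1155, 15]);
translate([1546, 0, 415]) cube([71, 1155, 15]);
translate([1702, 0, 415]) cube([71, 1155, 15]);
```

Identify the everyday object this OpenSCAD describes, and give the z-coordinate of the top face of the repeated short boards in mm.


A bed frame. The slat-top height is 430 mm.

Four posts, four rails, and a row of slats — a bed frame. Slats sit on the rails at z = 238 + 177 = 415; with slat thickness 15, the top is 430 mm.


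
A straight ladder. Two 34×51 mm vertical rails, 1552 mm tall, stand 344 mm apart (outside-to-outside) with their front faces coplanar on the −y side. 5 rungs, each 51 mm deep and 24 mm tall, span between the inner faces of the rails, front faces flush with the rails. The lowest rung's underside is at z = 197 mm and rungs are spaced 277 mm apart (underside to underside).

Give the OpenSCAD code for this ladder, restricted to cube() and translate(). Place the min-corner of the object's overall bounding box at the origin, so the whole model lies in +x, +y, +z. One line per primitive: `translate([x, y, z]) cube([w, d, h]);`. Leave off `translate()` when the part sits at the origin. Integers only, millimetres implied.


cube([34, 51, 1552]);
translate([310, 0, 0]) cube([34, 51, 1552]);
translate([34, 0, 197]) cube([276, 51, 24]);
translate([34, 0, 474]) cube([276, 51, 24]);
translate([34, 0, 751]) cube([276, 51, 24]);
translate([34, 0, 1028]) cube([276, 51, 24]);
translate([34, 0, 1305]) cube([276, 51, 24]);


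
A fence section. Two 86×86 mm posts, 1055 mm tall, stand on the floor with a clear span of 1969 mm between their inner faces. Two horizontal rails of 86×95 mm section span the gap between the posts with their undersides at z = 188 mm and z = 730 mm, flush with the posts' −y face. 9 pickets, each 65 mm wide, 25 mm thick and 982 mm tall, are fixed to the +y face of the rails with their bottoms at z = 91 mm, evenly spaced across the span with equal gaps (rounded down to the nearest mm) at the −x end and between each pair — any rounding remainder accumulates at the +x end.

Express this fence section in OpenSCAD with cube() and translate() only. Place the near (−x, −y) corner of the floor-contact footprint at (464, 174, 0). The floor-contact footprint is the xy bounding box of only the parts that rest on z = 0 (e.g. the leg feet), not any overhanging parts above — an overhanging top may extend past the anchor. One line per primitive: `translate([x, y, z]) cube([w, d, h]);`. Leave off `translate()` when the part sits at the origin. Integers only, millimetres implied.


translate([464, 174, 0]) cube([86, 86, 1055]);
translate([2519, 174, 0]) cube([86, 86, 1055]);
translate([550, 174, 188]) cube([1969, 86, 95]);
translate([550, 174, 730]) cube([1969, 86, 95]);
translate([688, 260, 91]) cube([65, 25, 982]);
translate([891, 260, 91]) cube([65, 25, 982]);
translate([1094, 260, 91]) cube([65, 25, 982]);
translate([1297, 260, 91]) cube([65, 25, 982]);
translate([1500, 260, 91]) cube([65, 25, 982]);
translate([1703, 260, 91]) cube([65, 25, 982]);
translate([1906, 260, 91]) cube([65, 25, 982]);
translate([2109, 260, 91]) cube([65, 25, 982]);
translate([2312, 260, 91]) cube([65, 25, 982]);


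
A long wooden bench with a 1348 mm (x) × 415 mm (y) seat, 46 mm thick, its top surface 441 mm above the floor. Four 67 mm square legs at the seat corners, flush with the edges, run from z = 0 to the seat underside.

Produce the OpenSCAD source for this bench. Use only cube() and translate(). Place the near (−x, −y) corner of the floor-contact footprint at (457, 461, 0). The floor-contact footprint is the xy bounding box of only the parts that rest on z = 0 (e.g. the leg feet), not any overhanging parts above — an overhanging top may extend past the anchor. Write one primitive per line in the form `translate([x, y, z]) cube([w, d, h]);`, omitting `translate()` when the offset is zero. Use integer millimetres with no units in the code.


translate([457, 461, 395]) cube([1348, 415, 46]);
translate([457, 461, 0]) cube([67, 67, 395]);
translate([457, 809, 0]) cube([67, 67, 395]);
translate([1738, 461, 0]) cube([67, 67, 395]);
translate([1738, 809, 0]) cube([67, 67, 395]);


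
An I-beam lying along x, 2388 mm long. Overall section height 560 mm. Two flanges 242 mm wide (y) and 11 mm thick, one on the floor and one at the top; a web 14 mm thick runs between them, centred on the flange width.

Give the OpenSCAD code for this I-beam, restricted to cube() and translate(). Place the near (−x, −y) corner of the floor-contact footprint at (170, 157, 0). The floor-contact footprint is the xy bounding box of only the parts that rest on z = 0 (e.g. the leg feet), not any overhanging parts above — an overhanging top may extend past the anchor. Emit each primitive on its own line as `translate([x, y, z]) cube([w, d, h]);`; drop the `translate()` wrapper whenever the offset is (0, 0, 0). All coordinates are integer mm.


translate([170, 157, 0]) cube([2388, 242, 11]);
translate([170, 271, 11]) cube([2388, 14, 538]);
translate([170, 157, 549]) cube([2388, 242, 11]);


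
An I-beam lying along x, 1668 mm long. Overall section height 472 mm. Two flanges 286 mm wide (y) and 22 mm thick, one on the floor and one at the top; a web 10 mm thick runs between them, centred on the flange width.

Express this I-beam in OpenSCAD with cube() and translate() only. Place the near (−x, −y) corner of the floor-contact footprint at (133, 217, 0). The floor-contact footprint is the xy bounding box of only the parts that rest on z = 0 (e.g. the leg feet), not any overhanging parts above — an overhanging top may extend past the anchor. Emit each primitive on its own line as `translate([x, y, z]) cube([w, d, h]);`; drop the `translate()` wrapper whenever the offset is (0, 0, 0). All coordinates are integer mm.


translate([133, 217, 0]) cube([1668, 286, 22]);
translate([133, 355, 22]) cube([1668, 10, 428]);
translate([133, 217, 450]) cube([1668, 286, 22]);


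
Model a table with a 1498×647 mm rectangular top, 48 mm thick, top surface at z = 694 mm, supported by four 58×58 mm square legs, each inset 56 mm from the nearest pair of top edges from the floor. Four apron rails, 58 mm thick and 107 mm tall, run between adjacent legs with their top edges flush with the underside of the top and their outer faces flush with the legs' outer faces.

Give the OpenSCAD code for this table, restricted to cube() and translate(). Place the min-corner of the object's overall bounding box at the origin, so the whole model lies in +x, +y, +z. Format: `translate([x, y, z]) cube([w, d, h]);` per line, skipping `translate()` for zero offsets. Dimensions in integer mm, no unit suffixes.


translate([0, 0, 646]) cube([1498, 647, 48]);
translate([56, 56, 0]) cube([58, 58, 646]);
translate([1384, 56, 0]) cube([58, 58, 646]);
translate([56, 533, 0]) cube([58, 58, 646]);
translate([1384, 533, 0]) cube([58, 58, 646]);
translate([114, 56, 539]) cube([1270, 58, 107]);
translate([114, 533, 539]) cube([1270, 58, 107]);
translate([56, 114, 539]) cube([58, 419, 107]);
translate([1384, 114, 539]) cube([58, 419, 107]);


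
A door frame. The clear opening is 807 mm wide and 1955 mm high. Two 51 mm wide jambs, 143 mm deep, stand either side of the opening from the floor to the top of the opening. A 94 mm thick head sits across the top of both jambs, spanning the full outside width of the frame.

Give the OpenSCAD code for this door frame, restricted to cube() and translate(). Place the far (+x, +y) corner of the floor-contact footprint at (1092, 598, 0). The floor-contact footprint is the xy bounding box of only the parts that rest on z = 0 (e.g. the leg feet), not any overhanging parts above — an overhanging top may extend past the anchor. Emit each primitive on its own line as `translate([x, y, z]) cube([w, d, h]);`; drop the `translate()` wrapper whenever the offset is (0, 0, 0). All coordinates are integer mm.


translate([183, 455, 0]) cube([51, 143, 1955]);
translate([1041, 455, 0]) cube([51, 143, 1955]);
translate([183, 455, 1955]) cube([909, 143, 94]);


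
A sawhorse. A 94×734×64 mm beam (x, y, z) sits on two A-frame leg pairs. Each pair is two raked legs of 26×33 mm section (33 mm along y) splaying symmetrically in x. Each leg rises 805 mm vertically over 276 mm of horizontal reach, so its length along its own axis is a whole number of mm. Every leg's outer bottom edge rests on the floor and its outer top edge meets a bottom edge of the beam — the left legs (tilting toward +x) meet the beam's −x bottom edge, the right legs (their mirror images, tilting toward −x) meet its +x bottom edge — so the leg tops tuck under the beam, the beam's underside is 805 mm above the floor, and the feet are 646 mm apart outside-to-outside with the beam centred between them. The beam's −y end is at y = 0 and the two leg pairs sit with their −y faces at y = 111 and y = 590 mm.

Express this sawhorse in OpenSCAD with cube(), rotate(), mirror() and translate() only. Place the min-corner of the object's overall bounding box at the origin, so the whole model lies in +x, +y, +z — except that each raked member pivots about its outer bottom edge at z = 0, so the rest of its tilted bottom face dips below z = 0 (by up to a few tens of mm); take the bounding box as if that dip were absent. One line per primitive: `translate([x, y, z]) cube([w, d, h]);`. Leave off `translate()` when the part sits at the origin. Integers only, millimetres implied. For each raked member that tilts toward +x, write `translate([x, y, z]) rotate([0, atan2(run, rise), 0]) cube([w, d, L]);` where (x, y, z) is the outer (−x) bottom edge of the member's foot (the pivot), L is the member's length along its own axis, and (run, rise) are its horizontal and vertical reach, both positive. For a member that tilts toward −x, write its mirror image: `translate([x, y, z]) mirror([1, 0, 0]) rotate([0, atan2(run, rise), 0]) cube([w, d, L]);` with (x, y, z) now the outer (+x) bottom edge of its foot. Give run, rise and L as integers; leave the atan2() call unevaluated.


// leg length = √(276² + 805²) = 851
// right-leg outer foot x = 2·276 + 94 = 646
// beam min-corner = (276, 0, 805)
translate([276, 0, 805]) cube([94, 734, 64]);
translate([0, 111, 0]) rotate([0, atan2(276, 805), 0]) cube([26, 33, 851]);
translate([646, 111, 0]) mirror([1, 0, 0]) rotate([0, atan2(276, 805), 0]) cube([26, 33, 851]);
translate([0, 590, 0]) rotate([0, atan2(276, 805), 0]) cube([26, 33, 851]);
translate([646, 590, 0]) mirror([1, 0, 0]) rotate([0, atan2(276, 805), 0]) cube([26, 33, 851]);


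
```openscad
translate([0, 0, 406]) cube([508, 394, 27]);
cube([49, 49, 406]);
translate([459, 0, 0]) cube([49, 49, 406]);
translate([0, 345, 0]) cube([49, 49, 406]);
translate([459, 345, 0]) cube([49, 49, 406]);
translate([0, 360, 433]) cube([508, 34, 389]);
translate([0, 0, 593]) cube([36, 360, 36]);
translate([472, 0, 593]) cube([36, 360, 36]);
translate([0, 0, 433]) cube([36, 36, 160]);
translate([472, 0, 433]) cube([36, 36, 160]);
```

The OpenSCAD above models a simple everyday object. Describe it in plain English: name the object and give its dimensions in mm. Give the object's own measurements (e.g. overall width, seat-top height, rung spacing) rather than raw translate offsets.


A chair. The seat is a 508×394×27 mm slab with its top at z = 433 mm, on four 49×49 mm corner legs (flush with the seat edges, standing on z = 0). A flat backrest 34 mm thick, 389 mm tall, spans the full seat width and rises from the seat top along its +y edge, rear face flush with the rear of the seat. Two armrests of 36×36 mm section run along each side from the seat's front edge to the front of the backrest, top faces 196 mm above the seat top and outer faces flush with the seat's x-edges; a 36×36 mm post under the front of each armrest stands on the seat at the front corner.


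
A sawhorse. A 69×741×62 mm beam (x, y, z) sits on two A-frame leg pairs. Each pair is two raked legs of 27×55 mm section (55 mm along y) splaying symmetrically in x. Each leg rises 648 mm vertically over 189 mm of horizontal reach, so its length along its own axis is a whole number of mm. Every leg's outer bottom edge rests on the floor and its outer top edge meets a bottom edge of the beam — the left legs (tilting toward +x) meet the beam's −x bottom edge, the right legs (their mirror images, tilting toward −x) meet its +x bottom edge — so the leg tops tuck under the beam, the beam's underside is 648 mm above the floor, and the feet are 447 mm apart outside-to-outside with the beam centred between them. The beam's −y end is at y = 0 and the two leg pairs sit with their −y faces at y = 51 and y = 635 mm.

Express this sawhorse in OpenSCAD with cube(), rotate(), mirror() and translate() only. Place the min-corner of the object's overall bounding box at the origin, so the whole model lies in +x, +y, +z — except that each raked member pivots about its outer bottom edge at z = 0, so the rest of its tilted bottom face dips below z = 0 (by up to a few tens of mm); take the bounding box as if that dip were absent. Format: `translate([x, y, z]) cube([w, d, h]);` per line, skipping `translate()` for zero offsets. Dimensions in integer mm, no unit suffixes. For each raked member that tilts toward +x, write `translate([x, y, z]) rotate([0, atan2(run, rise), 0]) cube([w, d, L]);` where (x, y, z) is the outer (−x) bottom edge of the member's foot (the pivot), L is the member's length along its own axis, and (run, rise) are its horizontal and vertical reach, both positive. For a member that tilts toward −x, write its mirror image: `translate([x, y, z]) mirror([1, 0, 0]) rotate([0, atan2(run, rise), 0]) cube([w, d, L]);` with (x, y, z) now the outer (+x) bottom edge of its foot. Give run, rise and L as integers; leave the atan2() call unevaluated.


translate([189, 0, 648]) cube([69, 741, 62]);
translate([0, 51, 0]) rotate([0, atan2(189, 648), 0]) cube([27, 55, 675]);
translate([447, 51, 0]) mirror([1, 0, 0]) rotate([0, atan2(189, 648), 0]) cube([27, 55, 675]);
translate([0, 635, 0]) rotate([0, atan2(189, 648), 0]) cube([27, 55, 675]);
translate([447, 635, 0]) mirror([1, 0, 0]) rotate([0, atan2(189, 648), 0]) cube([27, 55, 675]);


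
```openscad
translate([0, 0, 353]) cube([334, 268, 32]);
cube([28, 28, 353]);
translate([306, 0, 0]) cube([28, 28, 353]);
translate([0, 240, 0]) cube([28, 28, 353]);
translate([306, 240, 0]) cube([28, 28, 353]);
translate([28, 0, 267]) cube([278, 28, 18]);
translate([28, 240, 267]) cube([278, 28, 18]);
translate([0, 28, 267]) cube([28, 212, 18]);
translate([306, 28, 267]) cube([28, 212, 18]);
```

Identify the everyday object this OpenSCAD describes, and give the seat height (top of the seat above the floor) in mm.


A stool. The seat height is 385 mm.

A 334×268×32 slab at z = 353 on four corner posts — a stool. The seat top is 353 + 32 = 385 mm.


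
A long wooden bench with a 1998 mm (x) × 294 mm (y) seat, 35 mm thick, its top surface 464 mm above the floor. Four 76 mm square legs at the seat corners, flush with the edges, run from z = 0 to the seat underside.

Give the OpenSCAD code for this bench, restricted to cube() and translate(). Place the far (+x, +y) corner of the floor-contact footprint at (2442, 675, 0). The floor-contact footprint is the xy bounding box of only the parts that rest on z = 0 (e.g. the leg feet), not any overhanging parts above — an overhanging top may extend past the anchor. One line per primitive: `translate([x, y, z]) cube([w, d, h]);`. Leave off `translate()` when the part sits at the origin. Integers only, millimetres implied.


translate([444, 381, 429]) cube([1998, 294, 35]);
translate([444, 381, 0]) cube([76, 76, 429]);
translate([444, 599, 0]) cube([76, 76, 429]);
translate([2366, 381, 0]) cube([76, 76, 429]);
translate([2366, 599, 0]) cube([76, 76, 429]);


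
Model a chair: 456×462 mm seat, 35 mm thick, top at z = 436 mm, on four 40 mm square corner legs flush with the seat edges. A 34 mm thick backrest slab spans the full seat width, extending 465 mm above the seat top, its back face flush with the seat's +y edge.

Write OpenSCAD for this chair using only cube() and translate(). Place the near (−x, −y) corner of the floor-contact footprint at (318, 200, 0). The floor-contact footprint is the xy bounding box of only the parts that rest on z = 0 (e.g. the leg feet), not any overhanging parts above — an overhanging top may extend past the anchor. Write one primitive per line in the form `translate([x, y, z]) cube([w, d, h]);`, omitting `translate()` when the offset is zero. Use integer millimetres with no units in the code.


translate([318, 200, 401]) cube([456, 462, 35]);
translate([318, 200, 0]) cube([40, 40, 401]);
translate([734, 200, 0]) cube([40, 40, 401]);
translate([318, 622, 0]) cube([40, 40, 401]);
translate([734, 622, 0]) cube([40, 40, 401]);
translate([318, 628, 436]) cube([456, 34, 465]);


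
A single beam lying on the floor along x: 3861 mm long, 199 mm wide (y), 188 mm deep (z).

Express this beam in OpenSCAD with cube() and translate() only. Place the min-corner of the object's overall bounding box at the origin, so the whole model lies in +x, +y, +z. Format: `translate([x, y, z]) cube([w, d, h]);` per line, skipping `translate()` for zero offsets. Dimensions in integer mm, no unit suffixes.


cube([3861, 199, 188]);


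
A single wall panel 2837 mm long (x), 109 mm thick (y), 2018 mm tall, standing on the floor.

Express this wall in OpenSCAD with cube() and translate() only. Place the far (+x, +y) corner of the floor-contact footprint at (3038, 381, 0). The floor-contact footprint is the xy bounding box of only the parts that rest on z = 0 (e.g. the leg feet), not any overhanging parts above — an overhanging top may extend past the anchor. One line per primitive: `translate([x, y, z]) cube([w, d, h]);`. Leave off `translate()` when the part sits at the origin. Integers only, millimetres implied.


translate([201, 272, 0]) cube([2837, 109, 2018]);


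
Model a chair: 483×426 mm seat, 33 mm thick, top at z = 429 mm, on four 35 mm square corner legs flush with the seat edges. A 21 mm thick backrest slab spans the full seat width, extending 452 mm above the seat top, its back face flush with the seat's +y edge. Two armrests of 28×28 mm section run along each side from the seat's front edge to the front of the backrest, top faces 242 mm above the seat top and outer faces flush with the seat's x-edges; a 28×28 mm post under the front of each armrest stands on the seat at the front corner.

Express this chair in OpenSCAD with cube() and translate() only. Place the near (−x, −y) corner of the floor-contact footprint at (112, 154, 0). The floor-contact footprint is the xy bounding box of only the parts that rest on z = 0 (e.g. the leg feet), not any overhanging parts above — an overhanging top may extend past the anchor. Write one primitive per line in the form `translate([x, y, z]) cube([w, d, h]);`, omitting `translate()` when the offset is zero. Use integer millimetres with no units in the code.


// leg_h = 429 - 33 = 396
// arm post h = 242 - 28 = 214
translate([112, 154, 396]) cube([483, 426, 33]);
translate([112, 154, 0]) cube([35, 35, 396]);
translate([560, 154, 0]) cube([35, 35, 396]);
translate([112, 545, 0]) cube([35, 35, 396]);
translate([560, 545, 0]) cube([35, 35, 396]);
translate([112, 559, 429]) cube([483, 21, 452]);
translate([112, 154, 643]) cube([28, 405, 28]);
translate([567, 154, 643]) cube([28, 405, 28]);
translate([112, 154, 429]) cube([28, 28, 214]);
translate([567, 154, 429]) cube([28, 28, 214]);


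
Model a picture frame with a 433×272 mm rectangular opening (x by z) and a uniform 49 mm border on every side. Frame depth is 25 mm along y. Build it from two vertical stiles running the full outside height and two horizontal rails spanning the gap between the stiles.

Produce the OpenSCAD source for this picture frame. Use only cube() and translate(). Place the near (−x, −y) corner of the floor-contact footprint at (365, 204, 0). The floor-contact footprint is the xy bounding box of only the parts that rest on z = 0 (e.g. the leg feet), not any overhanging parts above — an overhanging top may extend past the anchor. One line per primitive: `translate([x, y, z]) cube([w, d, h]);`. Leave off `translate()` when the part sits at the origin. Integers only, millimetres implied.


translate([365, 204, 0]) cube([49, 25, 370]);
translate([847, 204, 0]) cube([49, 25, 370]);
translate([414, 204, 0]) cube([433, 25, 49]);
translate([414, 204, 321]) cube([433, 25, 49]);


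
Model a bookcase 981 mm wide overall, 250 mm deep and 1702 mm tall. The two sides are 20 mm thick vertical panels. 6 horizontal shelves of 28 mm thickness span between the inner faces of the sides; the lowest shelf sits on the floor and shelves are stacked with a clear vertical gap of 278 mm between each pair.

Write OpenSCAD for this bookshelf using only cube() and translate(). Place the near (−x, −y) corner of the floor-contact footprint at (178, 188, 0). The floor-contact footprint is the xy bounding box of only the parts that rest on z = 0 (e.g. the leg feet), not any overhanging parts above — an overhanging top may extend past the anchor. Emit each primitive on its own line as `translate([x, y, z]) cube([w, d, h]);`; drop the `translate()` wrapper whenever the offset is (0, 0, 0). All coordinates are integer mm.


translate([178, 188, 0]) cube([20, 250, 1702]);
translate([1139, 188, 0]) cube([20, 250, 1702]);
translate([198, 188, 0]) cube([941, 250, 28]);
translate([198, 188, 306]) cube([941, 250, 28]);
translate([198, 188, 612]) cube([941, 250, 28]);
translate([198, 188, 918]) cube([941, 250, 28]);
translate([198, 188, 1224]) cube([941, 250, 28]);
translate([198, 188, 1530]) cube([941, 250, 28]);


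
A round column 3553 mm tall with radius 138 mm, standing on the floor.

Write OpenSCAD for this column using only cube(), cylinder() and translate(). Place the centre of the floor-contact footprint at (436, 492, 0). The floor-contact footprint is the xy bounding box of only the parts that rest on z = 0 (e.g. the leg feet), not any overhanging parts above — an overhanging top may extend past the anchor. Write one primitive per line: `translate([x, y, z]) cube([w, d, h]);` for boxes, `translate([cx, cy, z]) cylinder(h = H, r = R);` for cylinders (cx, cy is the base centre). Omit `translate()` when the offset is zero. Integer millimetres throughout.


translate([436, 492, 0]) cylinder(h = 3553, r = 138);


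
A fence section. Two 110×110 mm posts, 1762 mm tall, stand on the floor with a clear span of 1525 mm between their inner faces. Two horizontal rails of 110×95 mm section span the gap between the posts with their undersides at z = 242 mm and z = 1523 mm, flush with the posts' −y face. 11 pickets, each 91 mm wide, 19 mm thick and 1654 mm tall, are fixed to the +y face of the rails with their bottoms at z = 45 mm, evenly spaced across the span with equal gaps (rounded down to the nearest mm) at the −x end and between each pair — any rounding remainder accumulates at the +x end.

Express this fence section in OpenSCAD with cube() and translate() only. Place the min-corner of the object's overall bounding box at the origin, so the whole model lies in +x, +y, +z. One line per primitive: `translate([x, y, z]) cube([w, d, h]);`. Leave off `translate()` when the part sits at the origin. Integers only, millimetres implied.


cube([110, 110, 1762]);
translate([1635, 0, 0]) cube([110, 110, 1762]);
translate([110, 0, 242]) cube([1525, 110, 95]);
translate([110, 0, 1523]) cube([1525, 110, 95]);
translate([153, 110, 45]) cube([91, 19, 1654]);
translate([287, 110, 45]) cube([91, 19, 1654]);
translate([421, 110, 45]) cube([91, 19, 1654]);
translate([555, 110, 45]) cube([91, 19, 1654]);
translate([689, 110, 45]) cube([91, 19, 1654]);
translate([823, 110, 45]) cube([91, 19, 1654]);
translate([957, 110, 45]) cube([91, 19, 1654]);
translate([1091, 110, 45]) cube([91, 19, 1654]);
translate([1225, 110, 45]) cube([91, 19, 1654]);
translate([1359, 110, 45]) cube([91, 19, 1654]);
translate([1493, 110, 45]) cube([91, 19, 1654]);
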